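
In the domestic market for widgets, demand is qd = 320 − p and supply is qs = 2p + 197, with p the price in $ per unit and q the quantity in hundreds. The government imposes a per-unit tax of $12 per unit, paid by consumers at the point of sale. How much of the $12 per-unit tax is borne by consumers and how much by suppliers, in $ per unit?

Consumers bear $8 per unit; suppliers bear $4 per unit.

Without the tax, 320 − p = 2p + 197 gives 3p = 123, so p* = $41 and q* = 279.
With the tax collected from consumers, demand (in seller-price terms) shifts: qd = 320 − (p + 12).
Solving gives q = 271 with consumers paying $49 and suppliers receiving $37 (the $12 wedge).
Burden on consumers: $8; on suppliers: $4. (They sum to $12.)
The less price-elastic side of the market bears the larger share of a per-unit tax.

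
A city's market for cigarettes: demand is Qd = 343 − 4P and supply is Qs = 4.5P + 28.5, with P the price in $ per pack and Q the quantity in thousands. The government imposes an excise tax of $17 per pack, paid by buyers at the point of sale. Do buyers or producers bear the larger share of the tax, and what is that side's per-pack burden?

Before the tax: set 343 − 4P = 4.5P + 28.5 → P* = $37, Q* = 195.
With the tax collected from buyers, demand (in seller-price terms) shifts: Qd = 343 − 4(P + 17).
Solving gives Q = 159 with buyers paying $46 and producers receiving $29 (the $17 wedge).
Per-pack burden: buyers $9, producers $8.
Buyers take the larger share because demand is less price-elastic here (demand slope 4 vs supply slope 4.5).

Buyers bear the larger share: $9 per pack.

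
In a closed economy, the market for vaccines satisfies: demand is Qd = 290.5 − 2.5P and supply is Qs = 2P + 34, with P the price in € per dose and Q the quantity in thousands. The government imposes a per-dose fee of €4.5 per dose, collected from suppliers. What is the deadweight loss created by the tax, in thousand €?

Before the tax: set 290.5 − 2.5P = 2P + 34 → P* = €57, Q* = 148.
With the tax collected from suppliers, supply shifts: Qs = 2(P − 4.5) + 34.
New equilibrium: consumers pay €59, suppliers receive €54.5, Q = 143. (Wedge: Pb − Ps = 4.5.)
Quantity falls by |ΔQ| = |148 − 143| = 5.
DWL = ½ · t · |ΔQ| = ½ · 4.5 · 5 = €11.25.

Deadweight loss = €11.25 thousand.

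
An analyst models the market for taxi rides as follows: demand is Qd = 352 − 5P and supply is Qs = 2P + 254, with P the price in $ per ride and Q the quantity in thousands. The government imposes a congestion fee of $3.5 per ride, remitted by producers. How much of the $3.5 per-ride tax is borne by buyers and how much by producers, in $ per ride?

Before the tax: set 352 − 5P = 2P + 254 → P* = $14, Q* = 282.
With the tax collected from producers, supply shifts: Qs = 2(P − 3.5) + 254.
New equilibrium: buyers pay $15, producers receive $11.5, Q = 277. (Wedge: Pb − Ps = 3.5.)
Burden on buyers: $1; on producers: $2.5. (They sum to $3.5.)
The less price-elastic side of the market bears the larger share of a per-unit tax.

Buyers bear $1 per ride; producers bear $2.5 per ride.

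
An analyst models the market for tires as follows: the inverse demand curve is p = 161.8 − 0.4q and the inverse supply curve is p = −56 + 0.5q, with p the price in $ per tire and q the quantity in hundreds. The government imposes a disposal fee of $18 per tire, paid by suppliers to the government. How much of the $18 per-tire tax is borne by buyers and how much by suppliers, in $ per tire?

Buyers bear $8 per tire; suppliers bear $10 per tire.

Rewrite in direct form: qd = 404.5 − 2.5p and qs = 2p + 112.
Before the tax: set 404.5 − 2.5p = 2p + 112 → p* = $65, q* = 242.
With the tax collected from suppliers, supply shifts: qs = 2(p − 18) + 112.
New equilibrium: buyers pay $73, suppliers receive $55, q = 222. (Wedge: pb − ps = 18.)
Burden on buyers: $8; on suppliers: $10. (They sum to $18.)
The less price-elastic side of the market bears the larger share of a per-unit tax.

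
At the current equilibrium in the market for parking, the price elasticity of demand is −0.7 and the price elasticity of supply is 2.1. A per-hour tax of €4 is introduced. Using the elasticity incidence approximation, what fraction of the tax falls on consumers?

Incidence ratio: consumers' share ≈ εs / (εs + |εd|) = 2.1 / (2.1 + 0.7) = 0.75.
Supply is the more elastic side, so consumers bear the larger share.

Consumers' share ≈ 0.75.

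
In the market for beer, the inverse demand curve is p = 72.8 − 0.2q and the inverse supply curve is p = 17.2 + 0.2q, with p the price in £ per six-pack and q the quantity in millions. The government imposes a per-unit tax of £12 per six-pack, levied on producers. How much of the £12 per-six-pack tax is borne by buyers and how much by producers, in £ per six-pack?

Buyers bear £6 per six-pack; producers bear £6 per six-pack.

Rewrite in direct form: qd = 364 − 5p and qs = 5p − 86.
Before the tax: set 364 − 5p = 5p − 86 → p* = £45, q* = 139.
With the tax collected from producers, supply shifts: qs = 5(p − 12) − 86.
Solving gives q = 109 with buyers paying £51 and producers receiving £39 (the £12 wedge).
Burden on buyers: £6; on producers: £6. (They sum to £12.)
The less price-elastic side of the market bears the larger share of a per-unit tax.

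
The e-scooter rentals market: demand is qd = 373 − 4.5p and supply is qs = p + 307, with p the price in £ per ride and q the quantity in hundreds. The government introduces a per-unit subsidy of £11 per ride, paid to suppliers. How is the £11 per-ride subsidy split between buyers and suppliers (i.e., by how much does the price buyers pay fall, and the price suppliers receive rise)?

Without the subsidy, 373 − 4.5p = p + 307 gives 5.5p = 66, so p* = £12 and q* = 319.
With a per-unit subsidy paid to suppliers, each receives p + 11 per unit sold, so supply becomes qs = (p + 11) + 307.
Solving gives q = 328 with buyers paying £10 and suppliers receiving £21 (the £11 wedge).
Gain to buyers: £2; to suppliers: £9. (They sum to £11.)

Buyers gain £2 per ride; suppliers gain £9 per ride.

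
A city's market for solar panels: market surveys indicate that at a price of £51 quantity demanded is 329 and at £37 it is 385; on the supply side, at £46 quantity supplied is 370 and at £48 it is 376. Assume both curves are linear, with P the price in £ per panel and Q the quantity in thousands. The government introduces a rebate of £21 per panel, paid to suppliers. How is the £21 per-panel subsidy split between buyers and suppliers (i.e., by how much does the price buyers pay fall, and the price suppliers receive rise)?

Buyers gain £9 per panel; suppliers gain £12 per panel.

Demand slope: (385 − 329)/(37 − 51) = -4, so Qd = 533 − 4P.
Supply slope: (376 − 370)/(48 − 46) = 3, so Qs = 3P + 232.
Without the subsidy, 533 − 4P = 3P + 232 gives 7P = 301, so P* = £43 and Q* = 361.
With a per-unit subsidy paid to suppliers, each receives P + 21 per unit sold, so supply becomes Qs = 3(P + 21) + 232.
New equilibrium: buyers pay £34, suppliers receive £55, Q = 397. (Wedge: Pb − Ps = −21.)
Gain to buyers: £9; to suppliers: £12. (They sum to £21.)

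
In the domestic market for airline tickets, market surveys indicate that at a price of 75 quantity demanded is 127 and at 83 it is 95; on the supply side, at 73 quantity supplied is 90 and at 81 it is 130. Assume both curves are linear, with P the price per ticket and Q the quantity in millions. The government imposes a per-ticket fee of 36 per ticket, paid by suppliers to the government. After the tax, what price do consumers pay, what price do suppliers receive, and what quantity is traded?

Demand slope: (95 − 127)/(83 − 75) = -4, so Qd = 427 − 4P.
Supply slope: (130 − 90)/(81 − 73) = 5, so Qs = 5P − 275.
Without the tax, 427 − 4P = 5P − 275 gives 9P = 702, so P* = 78 and Q* = 115.
With the tax collected from suppliers, supply shifts: Qs = 5(P − 36) − 275.
New equilibrium: consumers pay 98, suppliers receive 62, Q = 35. (Wedge: Pb − Ps = 36.)
The less price-elastic side of the market bears the larger share of a per-unit tax.

Consumers pay 98; suppliers receive 62; quantity = 35.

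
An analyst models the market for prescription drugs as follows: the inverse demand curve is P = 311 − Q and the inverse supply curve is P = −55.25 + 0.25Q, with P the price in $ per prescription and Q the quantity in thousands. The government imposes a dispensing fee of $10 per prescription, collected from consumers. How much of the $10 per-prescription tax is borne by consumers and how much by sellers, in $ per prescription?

Consumers bear $8 per prescription; sellers bear $2 per prescription.

Rewrite in direct form: Qd = 311 − P and Qs = 4P + 221.
Without the tax, 311 − P = 4P + 221 gives 5P = 90, so P* = $18 and Q* = 293.
With the tax collected from consumers, demand (in seller-price terms) shifts: Qd = 311 − (P + 10).
New equilibrium: consumers pay $26, sellers receive $16, Q = 285. (Wedge: Pb − Ps = 10.)
Burden on consumers: $8; on sellers: $2. (They sum to $10.)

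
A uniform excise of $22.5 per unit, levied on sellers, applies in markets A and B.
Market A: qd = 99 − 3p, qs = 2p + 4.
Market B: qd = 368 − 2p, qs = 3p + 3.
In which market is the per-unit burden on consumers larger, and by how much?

Market A: pre-tax p* = $19, q* = 42; post-tax q = 15; per-unit burden on consumers = $9.
Market B: pre-tax p* = $73, q* = 222; post-tax q = 195; per-unit burden on consumers = $13.5.
Difference: $9 vs $13.5 → market B is larger by $4.5.

Market B, by $4.5.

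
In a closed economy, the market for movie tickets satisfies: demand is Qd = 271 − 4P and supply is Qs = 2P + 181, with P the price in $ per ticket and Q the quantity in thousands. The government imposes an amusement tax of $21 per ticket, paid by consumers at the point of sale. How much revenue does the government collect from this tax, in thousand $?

Tax revenue = $3843 thousand.

Before the tax: set 271 − 4P = 2P + 181 → P* = $15, Q* = 211.
With the tax collected from consumers, demand (in seller-price terms) shifts: Qd = 271 − 4(P + 21).
Solving gives Q = 183 with consumers paying $22 and sellers receiving $1 (the $21 wedge).
Revenue = t · Q = 21 · 183 = $3843.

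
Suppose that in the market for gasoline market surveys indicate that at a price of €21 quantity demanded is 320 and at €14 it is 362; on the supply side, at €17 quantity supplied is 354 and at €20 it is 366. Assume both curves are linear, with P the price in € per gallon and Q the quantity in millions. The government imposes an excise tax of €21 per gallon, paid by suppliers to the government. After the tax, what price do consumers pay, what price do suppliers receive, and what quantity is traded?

Consumers pay €24.4; suppliers receive €3.4; quantity = 299.6.

Demand slope: (362 − 320)/(14 − 21) = -6, so Qd = 446 − 6P.
Supply slope: (366 − 354)/(20 − 17) = 4, so Qs = 4P + 286.
Without the tax, 446 − 6P = 4P + 286 gives 10P = 160, so P* = €16 and Q* = 350.
With the tax collected from suppliers, supply shifts: Qs = 4(P − 21) + 286.
New equilibrium: consumers pay €24.4, suppliers receive €3.4, Q = 299.6. (Wedge: Pb − Ps = 21.)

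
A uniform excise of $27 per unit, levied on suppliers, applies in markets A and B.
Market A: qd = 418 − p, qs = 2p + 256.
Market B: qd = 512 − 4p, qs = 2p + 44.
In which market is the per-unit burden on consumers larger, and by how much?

Market A: pre-tax p* = $54, q* = 364; post-tax q = 346; per-unit burden on consumers = $18.
Market B: pre-tax p* = $78, q* = 200; post-tax q = 164; per-unit burden on consumers = $9.
Difference: $18 vs $9 → market A is larger by $9.

Market A, by $9.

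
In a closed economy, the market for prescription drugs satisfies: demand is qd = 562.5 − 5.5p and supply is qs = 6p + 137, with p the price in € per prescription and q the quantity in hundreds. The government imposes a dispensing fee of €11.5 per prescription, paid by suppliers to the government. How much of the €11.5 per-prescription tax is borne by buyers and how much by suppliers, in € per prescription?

Buyers bear €6 per prescription; suppliers bear €5.5 per prescription.

Before the tax: set 562.5 − 5.5p = 6p + 137 → p* = €37, q* = 359.
With the tax collected from suppliers, supply shifts: qs = 6(p − 11.5) + 137.
Solving gives q = 326 with buyers paying €43 and suppliers receiving €31.5 (the €11.5 wedge).
Burden on buyers: €6; on suppliers: €5.5. (They sum to €11.5.)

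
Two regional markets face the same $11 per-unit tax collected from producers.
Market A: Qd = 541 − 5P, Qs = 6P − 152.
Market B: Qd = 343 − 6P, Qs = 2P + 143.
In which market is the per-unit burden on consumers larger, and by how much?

Market A, by $3.25.

Market A: pre-tax P* = $63, Q* = 226; post-tax Q = 196; per-unit burden on consumers = $6.
Market B: pre-tax P* = $25, Q* = 193; post-tax Q = 176.5; per-unit burden on consumers = $2.75.
Difference: $6 vs $2.75 → market A is larger by $3.25.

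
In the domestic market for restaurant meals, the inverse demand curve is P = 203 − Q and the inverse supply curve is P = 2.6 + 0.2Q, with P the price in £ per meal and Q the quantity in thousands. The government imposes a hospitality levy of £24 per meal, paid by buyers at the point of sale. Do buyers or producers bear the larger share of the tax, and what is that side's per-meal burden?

Buyers bear the larger share: £20 per meal.

Rewrite in direct form: Qd = 203 − P and Qs = 5P − 13.
Before the tax: set 203 − P = 5P − 13 → P* = £36, Q* = 167.
With the tax collected from buyers, demand (in seller-price terms) shifts: Qd = 203 − (P + 24).
Solving gives Q = 147 with buyers paying £56 and producers receiving £32 (the £24 wedge).
Per-meal burden: buyers £20, producers £4.
Buyers take the larger share because demand is less price-elastic here (demand slope 1 vs supply slope 5).
The less price-elastic side of the market bears the larger share of a per-unit tax.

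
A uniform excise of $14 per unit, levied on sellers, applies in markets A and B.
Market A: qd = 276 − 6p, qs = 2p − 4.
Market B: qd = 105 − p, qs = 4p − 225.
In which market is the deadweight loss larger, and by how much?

Market A: pre-tax p* = $35, q* = 66; post-tax q = 45; deadweight loss = $147.
Market B: pre-tax p* = $66, q* = 39; post-tax q = 27.8; deadweight loss = $78.4.
Difference: $147 vs $78.4 → market A is larger by $68.6.

Market A, by $68.6.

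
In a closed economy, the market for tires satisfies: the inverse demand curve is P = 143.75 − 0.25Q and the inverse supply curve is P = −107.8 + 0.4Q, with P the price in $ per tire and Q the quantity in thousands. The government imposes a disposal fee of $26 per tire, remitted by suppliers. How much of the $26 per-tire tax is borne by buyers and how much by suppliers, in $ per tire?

Buyers bear $10 per tire; suppliers bear $16 per tire.

Inverting to Q(P) form: Qd = 575 − 4P; Qs = 2.5P + 269.5.
Before the tax: set 575 − 4P = 2.5P + 269.5 → P* = $47, Q* = 387.
With the tax collected from suppliers, supply shifts: Qs = 2.5(P − 26) + 269.5.
New equilibrium: buyers pay $57, suppliers receive $31, Q = 347. (Wedge: Pb − Ps = 26.)
Burden on buyers: $10; on suppliers: $16. (They sum to $26.)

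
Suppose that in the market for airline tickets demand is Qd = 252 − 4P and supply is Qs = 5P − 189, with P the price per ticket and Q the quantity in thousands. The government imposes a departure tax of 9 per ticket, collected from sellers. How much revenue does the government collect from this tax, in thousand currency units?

Tax revenue = 324 thousand.

Without the tax, 252 − 4P = 5P − 189 gives 9P = 441, so P* = 49 and Q* = 56.
With the tax collected from sellers, supply shifts: Qs = 5(P − 9) − 189.
New equilibrium: buyers pay 54, sellers receive 45, Q = 36. (Wedge: Pb − Ps = 9.)
Revenue = t · Q = 9 · 36 = 324.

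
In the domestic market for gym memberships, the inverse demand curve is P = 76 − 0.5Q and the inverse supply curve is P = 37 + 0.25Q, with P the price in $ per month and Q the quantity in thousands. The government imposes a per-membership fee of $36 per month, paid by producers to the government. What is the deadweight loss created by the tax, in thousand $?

Inverting to Q(P) form: Qd = 152 − 2P; Qs = 4P − 148.
Before the tax: set 152 − 2P = 4P − 148 → P* = $50, Q* = 52.
With the tax collected from producers, supply shifts: Qs = 4(P − 36) − 148.
Solving gives Q = 4 with buyers paying $74 and producers receiving $38 (the $36 wedge).
Quantity falls by |ΔQ| = |52 − 4| = 48.
DWL = ½ · t · |ΔQ| = ½ · 36 · 48 = $864.

Deadweight loss = $864 thousand.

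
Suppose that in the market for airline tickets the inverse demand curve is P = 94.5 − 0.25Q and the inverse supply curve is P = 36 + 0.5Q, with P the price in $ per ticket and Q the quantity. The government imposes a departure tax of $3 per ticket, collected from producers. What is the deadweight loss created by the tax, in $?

Rewrite in direct form: Qd = 378 − 4P and Qs = 2P − 72.
Without the tax, 378 − 4P = 2P − 72 gives 6P = 450, so P* = $75 and Q* = 78.
With the tax collected from producers, supply shifts: Qs = 2(P − 3) − 72.
Solving gives Q = 74 with consumers paying $76 and producers receiving $73 (the $3 wedge).
Quantity falls by |ΔQ| = |78 − 74| = 4.
DWL = ½ · t · |ΔQ| = ½ · 3 · 4 = $6.

Deadweight loss = $6.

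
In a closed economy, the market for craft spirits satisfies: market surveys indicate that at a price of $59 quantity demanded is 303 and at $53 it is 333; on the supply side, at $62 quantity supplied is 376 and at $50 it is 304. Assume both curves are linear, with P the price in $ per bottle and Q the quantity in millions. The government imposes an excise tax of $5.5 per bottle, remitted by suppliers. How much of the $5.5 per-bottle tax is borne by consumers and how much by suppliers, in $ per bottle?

Consumers bear $3 per bottle; suppliers bear $2.5 per bottle.

Demand slope: (333 − 303)/(53 − 59) = -5, so Qd = 598 − 5P.
Supply slope: (304 − 376)/(50 − 62) = 6, so Qs = 6P + 4.
Without the tax, 598 − 5P = 6P + 4 gives 11P = 594, so P* = $54 and Q* = 328.
With the tax collected from suppliers, supply shifts: Qs = 6(P − 5.5) + 4.
New equilibrium: consumers pay $57, suppliers receive $51.5, Q = 313. (Wedge: Pb − Ps = 5.5.)
Burden on consumers: $3; on suppliers: $2.5. (They sum to $5.5.)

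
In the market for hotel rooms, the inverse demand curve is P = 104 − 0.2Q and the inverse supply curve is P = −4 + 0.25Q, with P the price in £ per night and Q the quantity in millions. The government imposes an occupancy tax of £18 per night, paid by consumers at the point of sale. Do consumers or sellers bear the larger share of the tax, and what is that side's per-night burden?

Inverting to Q(P) form: Qd = 520 − 5P; Qs = 4P + 16.
Before the tax: set 520 − 5P = 4P + 16 → P* = £56, Q* = 240.
With the tax collected from consumers, demand (in seller-price terms) shifts: Qd = 520 − 5(P + 18).
Solving gives Q = 200 with consumers paying £64 and sellers receiving £46 (the £18 wedge).
Per-night burden: consumers £8, sellers £10.
Sellers take the larger share because supply is less price-elastic here (demand slope 5 vs supply slope 4).
The less price-elastic side of the market bears the larger share of a per-unit tax.

Sellers bear the larger share: £10 per night.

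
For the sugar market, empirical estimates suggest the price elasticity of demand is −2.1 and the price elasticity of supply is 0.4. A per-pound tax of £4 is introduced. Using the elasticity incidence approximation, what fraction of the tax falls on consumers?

Consumers' share ≈ 0.16.

Incidence ratio: consumers' share ≈ εs / (εs + |εd|) = 0.4 / (0.4 + 2.1) = 0.16.
Supply is the less elastic side, so consumers bear the smaller share.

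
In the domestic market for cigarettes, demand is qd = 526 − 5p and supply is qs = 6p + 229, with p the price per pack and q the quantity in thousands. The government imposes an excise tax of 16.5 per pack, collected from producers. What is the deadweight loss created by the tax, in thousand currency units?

Deadweight loss = 371.25 thousand.

Without the tax, 526 − 5p = 6p + 229 gives 11p = 297, so p* = 27 and q* = 391.
With the tax collected from producers, supply shifts: qs = 6(p − 16.5) + 229.
Solving gives q = 346 with consumers paying 36 and producers receiving 19.5 (the 16.5 wedge).
Quantity falls by |ΔQ| = |391 − 346| = 45.
DWL = ½ · t · |ΔQ| = ½ · 16.5 · 45 = 371.25.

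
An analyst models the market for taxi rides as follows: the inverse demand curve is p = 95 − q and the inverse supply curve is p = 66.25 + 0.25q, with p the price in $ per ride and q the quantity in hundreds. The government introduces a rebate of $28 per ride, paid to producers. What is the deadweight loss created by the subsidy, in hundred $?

Inverting to q(p) form: qd = 95 − p; qs = 4p − 265.
Without the subsidy, 95 − p = 4p − 265 gives 5p = 360, so p* = $72 and q* = 23.
With a per-unit subsidy paid to producers, each receives p + 28 per unit sold, so supply becomes qs = 4(p + 28) − 265.
New equilibrium: buyers pay $49.6, producers receive $77.6, q = 45.4. (Wedge: pb − ps = −28.)
Quantity rises by |ΔQ| = |23 − 45.4| = 22.4.
DWL = ½ · t · |ΔQ| = ½ · 28 · 22.4 = $313.6.

Deadweight loss = $313.6 hundred.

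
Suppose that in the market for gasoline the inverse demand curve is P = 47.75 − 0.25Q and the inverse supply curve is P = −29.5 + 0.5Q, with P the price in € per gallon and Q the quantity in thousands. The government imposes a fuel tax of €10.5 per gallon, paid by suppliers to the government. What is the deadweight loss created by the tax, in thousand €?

Deadweight loss = €73.5 thousand.

Inverting to Q(P) form: Qd = 191 − 4P; Qs = 2P + 59.
Before the tax: set 191 − 4P = 2P + 59 → P* = €22, Q* = 103.
With the tax collected from suppliers, supply shifts: Qs = 2(P − 10.5) + 59.
Solving gives Q = 89 with buyers paying €25.5 and suppliers receiving €15 (the €10.5 wedge).
Quantity falls by |ΔQ| = |103 − 89| = 14.
DWL = ½ · t · |ΔQ| = ½ · 10.5 · 14 = €73.5.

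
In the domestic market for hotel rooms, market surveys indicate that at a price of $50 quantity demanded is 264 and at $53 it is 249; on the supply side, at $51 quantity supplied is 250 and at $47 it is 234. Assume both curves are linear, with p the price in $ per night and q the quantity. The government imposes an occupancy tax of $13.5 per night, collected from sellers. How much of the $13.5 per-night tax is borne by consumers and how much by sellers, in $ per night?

Demand slope: (249 − 264)/(53 − 50) = -5, so qd = 514 − 5p.
Supply slope: (234 − 250)/(47 − 51) = 4, so qs = 4p + 46.
Before the tax: set 514 − 5p = 4p + 46 → p* = $52, q* = 254.
With the tax collected from sellers, supply shifts: qs = 4(p − 13.5) + 46.
Solving gives q = 224 with consumers paying $58 and sellers receiving $44.5 (the $13.5 wedge).
Burden on consumers: $6; on sellers: $7.5. (They sum to $13.5.)

Consumers bear $6 per night; sellers bear $7.5 per night.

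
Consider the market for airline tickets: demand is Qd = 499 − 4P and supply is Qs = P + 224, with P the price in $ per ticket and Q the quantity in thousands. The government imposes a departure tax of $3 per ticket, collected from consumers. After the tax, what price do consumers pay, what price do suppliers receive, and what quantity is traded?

Consumers pay $55.6; suppliers receive $52.6; quantity = 276.6.

Without the tax, 499 − 4P = P + 224 gives 5P = 275, so P* = $55 and Q* = 279.
With the tax collected from consumers, demand (in seller-price terms) shifts: Qd = 499 − 4(P + 3).
Solving gives Q = 276.6 with consumers paying $55.6 and suppliers receiving $52.6 (the $3 wedge).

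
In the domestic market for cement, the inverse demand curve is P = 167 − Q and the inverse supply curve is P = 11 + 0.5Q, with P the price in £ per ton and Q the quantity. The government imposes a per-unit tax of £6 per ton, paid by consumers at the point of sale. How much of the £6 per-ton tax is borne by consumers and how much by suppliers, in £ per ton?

Inverting to Q(P) form: Qd = 167 − P; Qs = 2P − 22.
Without the tax, 167 − P = 2P − 22 gives 3P = 189, so P* = £63 and Q* = 104.
With the tax collected from consumers, demand (in seller-price terms) shifts: Qd = 167 − (P + 6).
New equilibrium: consumers pay £67, suppliers receive £61, Q = 100. (Wedge: Pb − Ps = 6.)
Burden on consumers: £4; on suppliers: £2. (They sum to £6.)
The less price-elastic side of the market bears the larger share of a per-unit tax.

Consumers bear £4 per ton; suppliers bear £2 per ton.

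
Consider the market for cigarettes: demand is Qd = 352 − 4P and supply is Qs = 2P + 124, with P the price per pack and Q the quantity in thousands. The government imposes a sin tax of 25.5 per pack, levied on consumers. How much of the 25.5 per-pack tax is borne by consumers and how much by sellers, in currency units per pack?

Before the tax: set 352 − 4P = 2P + 124 → P* = 38, Q* = 200.
With the tax collected from consumers, demand (in seller-price terms) shifts: Qd = 352 − 4(P + 25.5).
Solving gives Q = 166 with consumers paying 46.5 and sellers receiving 21 (the 25.5 wedge).
Burden on consumers: 8.5; on sellers: 17. (They sum to 25.5.)

Consumers bear 8.5 per pack; sellers bear 17 per pack.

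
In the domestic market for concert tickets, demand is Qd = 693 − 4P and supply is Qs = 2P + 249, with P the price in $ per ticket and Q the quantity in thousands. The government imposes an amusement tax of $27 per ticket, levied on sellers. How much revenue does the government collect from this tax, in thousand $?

Tax revenue = $9747 thousand.

Before the tax: set 693 − 4P = 2P + 249 → P* = $74, Q* = 397.
With the tax collected from sellers, supply shifts: Qs = 2(P − 27) + 249.
New equilibrium: buyers pay $83, sellers receive $56, Q = 361. (Wedge: Pb − Ps = 27.)
Revenue = t · Q = 27 · 361 = $9747.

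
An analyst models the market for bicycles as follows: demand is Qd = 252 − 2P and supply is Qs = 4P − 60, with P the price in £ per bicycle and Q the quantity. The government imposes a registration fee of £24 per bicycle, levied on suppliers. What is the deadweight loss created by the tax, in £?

Deadweight loss = £384.

Without the tax, 252 − 2P = 4P − 60 gives 6P = 312, so P* = £52 and Q* = 148.
With the tax collected from suppliers, supply shifts: Qs = 4(P − 24) − 60.
Solving gives Q = 116 with consumers paying £68 and suppliers receiving £44 (the £24 wedge).
Quantity falls by |ΔQ| = |148 − 116| = 32.
DWL = ½ · t · |ΔQ| = ½ · 24 · 32 = £384.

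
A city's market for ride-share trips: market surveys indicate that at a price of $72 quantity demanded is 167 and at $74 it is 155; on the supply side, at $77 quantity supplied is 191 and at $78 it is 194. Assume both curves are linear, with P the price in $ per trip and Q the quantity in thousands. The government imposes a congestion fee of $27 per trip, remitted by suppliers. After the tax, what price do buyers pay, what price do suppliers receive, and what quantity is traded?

Buyers pay $80; suppliers receive $53; quantity = 119.

Demand slope: (155 − 167)/(74 − 72) = -6, so Qd = 599 − 6P.
Supply slope: (194 − 191)/(78 − 77) = 3, so Qs = 3P − 40.
Without the tax, 599 − 6P = 3P − 40 gives 9P = 639, so P* = $71 and Q* = 173.
With the tax collected from suppliers, supply shifts: Qs = 3(P − 27) − 40.
New equilibrium: buyers pay $80, suppliers receive $53, Q = 119. (Wedge: Pb − Ps = 27.)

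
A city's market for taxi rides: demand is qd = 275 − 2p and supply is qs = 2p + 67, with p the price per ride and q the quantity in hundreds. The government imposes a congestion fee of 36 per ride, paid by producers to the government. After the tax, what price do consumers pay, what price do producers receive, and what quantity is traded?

Consumers pay 70; producers receive 34; quantity = 135.

Without the tax, 275 − 2p = 2p + 67 gives 4p = 208, so p* = 52 and q* = 171.
With the tax collected from producers, supply shifts: qs = 2(p − 36) + 67.
New equilibrium: consumers pay 70, producers receive 34, q = 135. (Wedge: pb − ps = 36.)
The less price-elastic side of the market bears the larger share of a per-unit tax.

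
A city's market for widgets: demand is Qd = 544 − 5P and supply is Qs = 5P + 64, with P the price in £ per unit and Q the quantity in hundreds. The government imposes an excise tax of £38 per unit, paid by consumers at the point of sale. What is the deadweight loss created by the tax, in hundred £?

Before the tax: set 544 − 5P = 5P + 64 → P* = £48, Q* = 304.
With the tax collected from consumers, demand (in seller-price terms) shifts: Qd = 544 − 5(P + 38).
New equilibrium: consumers pay £67, sellers receive £29, Q = 209. (Wedge: Pb − Ps = 38.)
Quantity falls by |ΔQ| = |304 − 209| = 95.
DWL = ½ · t · |ΔQ| = ½ · 38 · 95 = £1805.

Deadweight loss = £1805 hundred.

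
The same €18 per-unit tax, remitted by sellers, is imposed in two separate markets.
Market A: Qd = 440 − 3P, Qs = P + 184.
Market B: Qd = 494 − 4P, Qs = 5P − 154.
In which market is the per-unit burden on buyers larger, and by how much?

Market B, by €5.5.

Market A: pre-tax P* = €64, Q* = 248; post-tax Q = 234.5; per-unit burden on buyers = €4.5.
Market B: pre-tax P* = €72, Q* = 206; post-tax Q = 166; per-unit burden on buyers = €10.
Difference: €4.5 vs €10 → market B is larger by €5.5.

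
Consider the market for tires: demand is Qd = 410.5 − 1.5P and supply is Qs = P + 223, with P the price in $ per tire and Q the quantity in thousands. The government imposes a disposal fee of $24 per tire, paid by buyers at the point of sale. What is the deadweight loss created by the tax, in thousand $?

Deadweight loss = $172.8 thousand.

Without the tax, 410.5 − 1.5P = P + 223 gives 2.5P = 187.5, so P* = $75 and Q* = 298.
With the tax collected from buyers, demand (in seller-price terms) shifts: Qd = 410.5 − 1.5(P + 24).
Solving gives Q = 283.6 with buyers paying $84.6 and producers receiving $60.6 (the $24 wedge).
Quantity falls by |ΔQ| = |298 − 283.6| = 14.4.
DWL = ½ · t · |ΔQ| = ½ · 24 · 14.4 = $172.8.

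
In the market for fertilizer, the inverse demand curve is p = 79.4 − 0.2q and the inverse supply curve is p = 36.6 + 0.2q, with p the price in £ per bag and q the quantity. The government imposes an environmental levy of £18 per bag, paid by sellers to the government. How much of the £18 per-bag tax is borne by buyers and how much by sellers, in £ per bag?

Buyers bear £9 per bag; sellers bear £9 per bag.

Inverting to q(p) form: qd = 397 − 5p; qs = 5p − 183.
Before the tax: set 397 − 5p = 5p − 183 → p* = £58, q* = 107.
With the tax collected from sellers, supply shifts: qs = 5(p − 18) − 183.
New equilibrium: buyers pay £67, sellers receive £49, q = 62. (Wedge: pb − ps = 18.)
Burden on buyers: £9; on sellers: £9. (They sum to £18.)
The less price-elastic side of the market bears the larger share of a per-unit tax.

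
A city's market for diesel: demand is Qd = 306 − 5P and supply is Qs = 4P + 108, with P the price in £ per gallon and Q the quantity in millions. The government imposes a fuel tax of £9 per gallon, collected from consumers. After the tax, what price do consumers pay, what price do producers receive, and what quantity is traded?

Without the tax, 306 − 5P = 4P + 108 gives 9P = 198, so P* = £22 and Q* = 196.
With the tax collected from consumers, demand (in seller-price terms) shifts: Qd = 306 − 5(P + 9).
New equilibrium: consumers pay £26, producers receive £17, Q = 176. (Wedge: Pb − Ps = 9.)
The less price-elastic side of the market bears the larger share of a per-unit tax.

Consumers pay £26; producers receive £17; quantity = 176.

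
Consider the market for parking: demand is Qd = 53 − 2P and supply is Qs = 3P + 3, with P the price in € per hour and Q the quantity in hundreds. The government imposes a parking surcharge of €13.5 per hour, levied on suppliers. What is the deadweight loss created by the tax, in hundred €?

Deadweight loss = €109.35 hundred.

Without the tax, 53 − 2P = 3P + 3 gives 5P = 50, so P* = €10 and Q* = 33.
With the tax collected from suppliers, supply shifts: Qs = 3(P − 13.5) + 3.
Solving gives Q = 16.8 with buyers paying €18.1 and suppliers receiving €4.6 (the €13.5 wedge).
Quantity falls by |ΔQ| = |33 − 16.8| = 16.2.
DWL = ½ · t · |ΔQ| = ½ · 13.5 · 16.2 = €109.35.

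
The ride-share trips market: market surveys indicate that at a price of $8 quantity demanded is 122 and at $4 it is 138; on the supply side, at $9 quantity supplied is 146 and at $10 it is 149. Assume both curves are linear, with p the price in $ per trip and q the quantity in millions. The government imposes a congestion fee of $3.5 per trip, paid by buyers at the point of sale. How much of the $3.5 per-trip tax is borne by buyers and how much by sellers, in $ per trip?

Demand slope: (138 − 122)/(4 − 8) = -4, so qd = 154 − 4p.
Supply slope: (149 − 146)/(10 − 9) = 3, so qs = 3p + 119.
Without the tax, 154 − 4p = 3p + 119 gives 7p = 35, so p* = $5 and q* = 134.
With the tax collected from buyers, demand (in seller-price terms) shifts: qd = 154 − 4(p + 3.5).
Solving gives q = 128 with buyers paying $6.5 and sellers receiving $3 (the $3.5 wedge).
Burden on buyers: $1.5; on sellers: $2. (They sum to $3.5.)
The less price-elastic side of the market bears the larger share of a per-unit tax.

Buyers bear $1.5 per trip; sellers bear $2 per trip.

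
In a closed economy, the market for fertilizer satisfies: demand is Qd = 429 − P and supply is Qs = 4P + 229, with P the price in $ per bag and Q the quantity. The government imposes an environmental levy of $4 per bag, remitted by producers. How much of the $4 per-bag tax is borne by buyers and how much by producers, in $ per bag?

Without the tax, 429 − P = 4P + 229 gives 5P = 200, so P* = $40 and Q* = 389.
With the tax collected from producers, supply shifts: Qs = 4(P − 4) + 229.
Solving gives Q = 385.8 with buyers paying $43.2 and producers receiving $39.2 (the $4 wedge).
Burden on buyers: $3.2; on producers: $0.8. (They sum to $4.)

Buyers bear $3.2 per bag; producers bear $0.8 per bag.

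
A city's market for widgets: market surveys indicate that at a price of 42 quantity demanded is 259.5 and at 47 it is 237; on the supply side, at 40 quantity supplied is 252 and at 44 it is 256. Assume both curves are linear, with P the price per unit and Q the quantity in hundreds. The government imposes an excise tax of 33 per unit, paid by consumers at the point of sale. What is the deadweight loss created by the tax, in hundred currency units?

Demand slope: (237 − 259.5)/(47 − 42) = -4.5, so Qd = 448.5 − 4.5P.
Supply slope: (256 − 252)/(44 − 40) = 1, so Qs = P + 212.
Before the tax: set 448.5 − 4.5P = P + 212 → P* = 43, Q* = 255.
With the tax collected from consumers, demand (in seller-price terms) shifts: Qd = 448.5 − 4.5(P + 33).
Solving gives Q = 228 with consumers paying 49 and producers receiving 16 (the 33 wedge).
Quantity falls by |ΔQ| = |255 − 228| = 27.
DWL = ½ · t · |ΔQ| = ½ · 33 · 27 = 445.5.

Deadweight loss = 445.5 hundred.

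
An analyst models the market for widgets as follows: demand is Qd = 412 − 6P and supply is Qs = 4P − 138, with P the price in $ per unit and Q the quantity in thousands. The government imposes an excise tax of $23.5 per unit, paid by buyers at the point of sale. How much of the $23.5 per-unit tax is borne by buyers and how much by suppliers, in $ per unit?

Without the tax, 412 − 6P = 4P − 138 gives 10P = 550, so P* = $55 and Q* = 82.
With the tax collected from buyers, demand (in seller-price terms) shifts: Qd = 412 − 6(P + 23.5).
New equilibrium: buyers pay $64.4, suppliers receive $40.9, Q = 25.6. (Wedge: Pb − Ps = 23.5.)
Burden on buyers: $9.4; on suppliers: $14.1. (They sum to $23.5.)

Buyers bear $9.4 per unit; suppliers bear $14.1 per unit.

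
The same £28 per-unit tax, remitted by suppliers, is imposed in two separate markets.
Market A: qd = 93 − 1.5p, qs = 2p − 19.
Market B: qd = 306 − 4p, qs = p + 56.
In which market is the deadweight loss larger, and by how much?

Market A: pre-tax p* = £32, q* = 45; post-tax q = 21; deadweight loss = £336.
Market B: pre-tax p* = £50, q* = 106; post-tax q = 83.6; deadweight loss = £313.6.
Difference: £336 vs £313.6 → market A is larger by £22.4.

Market A, by £22.4.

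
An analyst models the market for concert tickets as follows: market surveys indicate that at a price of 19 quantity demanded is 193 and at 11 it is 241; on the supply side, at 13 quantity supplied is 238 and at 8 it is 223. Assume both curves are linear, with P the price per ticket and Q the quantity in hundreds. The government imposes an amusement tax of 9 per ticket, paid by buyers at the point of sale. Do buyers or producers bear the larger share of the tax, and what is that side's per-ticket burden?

Producers bear the larger share: 6 per ticket.

Demand slope: (241 − 193)/(11 − 19) = -6, so Qd = 307 − 6P.
Supply slope: (223 − 238)/(8 − 13) = 3, so Qs = 3P + 199.
Before the tax: set 307 − 6P = 3P + 199 → P* = 12, Q* = 235.
With the tax collected from buyers, demand (in seller-price terms) shifts: Qd = 307 − 6(P + 9).
New equilibrium: buyers pay 15, producers receive 6, Q = 217. (Wedge: Pb − Ps = 9.)
Per-ticket burden: buyers 3, producers 6.
Producers take the larger share because supply is less price-elastic here (demand slope 6 vs supply slope 3).
The less price-elastic side of the market bears the larger share of a per-unit tax.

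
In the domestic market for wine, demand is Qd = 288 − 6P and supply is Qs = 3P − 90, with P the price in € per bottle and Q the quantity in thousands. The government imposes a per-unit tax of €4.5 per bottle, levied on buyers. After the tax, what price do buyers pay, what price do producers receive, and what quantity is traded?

Before the tax: set 288 − 6P = 3P − 90 → P* = €42, Q* = 36.
With the tax collected from buyers, demand (in seller-price terms) shifts: Qd = 288 − 6(P + 4.5).
New equilibrium: buyers pay €43.5, producers receive €39, Q = 27. (Wedge: Pb − Ps = 4.5.)

Buyers pay €43.5; producers receive €39; quantity = 27.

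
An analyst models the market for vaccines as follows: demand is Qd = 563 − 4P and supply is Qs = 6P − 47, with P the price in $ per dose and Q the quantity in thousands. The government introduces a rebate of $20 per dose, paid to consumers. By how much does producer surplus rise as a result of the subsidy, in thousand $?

Producer surplus rises by $2744 thousand.

Without the subsidy, 563 − 4P = 6P − 47 gives 10P = 610, so P* = $61 and Q* = 319.
With a per-unit subsidy paid to consumers, each effectively pays P − 20, so demand becomes Qd = 563 − 4(P − 20).
New equilibrium: consumers pay $49, producers receive $69, Q = 367. (Wedge: Pb − Ps = −20.)
ΔPS is the trapezoid between Q = 367 and Q = 319 of height $8: ½ · (319 + 367) · 8 = $2744.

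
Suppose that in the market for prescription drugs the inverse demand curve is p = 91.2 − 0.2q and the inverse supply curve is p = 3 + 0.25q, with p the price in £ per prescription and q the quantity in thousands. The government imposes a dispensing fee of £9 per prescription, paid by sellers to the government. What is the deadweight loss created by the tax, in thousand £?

Deadweight loss = £90 thousand.

Rewrite in direct form: qd = 456 − 5p and qs = 4p − 12.
Before the tax: set 456 − 5p = 4p − 12 → p* = £52, q* = 196.
With the tax collected from sellers, supply shifts: qs = 4(p − 9) − 12.
New equilibrium: consumers pay £56, sellers receive £47, q = 176. (Wedge: pb − ps = 9.)
Quantity falls by |ΔQ| = |196 − 176| = 20.
DWL = ½ · t · |ΔQ| = ½ · 9 · 20 = £90.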